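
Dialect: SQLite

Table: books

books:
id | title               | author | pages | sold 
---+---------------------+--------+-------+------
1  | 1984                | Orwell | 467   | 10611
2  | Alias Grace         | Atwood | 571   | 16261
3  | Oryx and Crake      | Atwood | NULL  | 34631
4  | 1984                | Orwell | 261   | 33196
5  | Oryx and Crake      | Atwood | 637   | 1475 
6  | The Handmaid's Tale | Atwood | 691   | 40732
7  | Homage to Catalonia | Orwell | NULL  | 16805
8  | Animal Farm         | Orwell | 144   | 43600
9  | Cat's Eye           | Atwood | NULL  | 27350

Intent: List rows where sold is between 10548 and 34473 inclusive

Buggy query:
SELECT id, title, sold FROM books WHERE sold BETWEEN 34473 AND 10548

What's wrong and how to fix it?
Bug: The bounds are reversed; BETWEEN a AND b requires a <= b to match anything

Fix: Swap the bounds so the smaller value comes first

Corrected query:
SELECT id, title, sold FROM books WHERE sold BETWEEN 10548 AND 34473

Result:
id | title               | sold 
---+---------------------+------
1  | 1984                | 10611
2  | Alias Grace         | 16261
4  | 1984                | 33196
7  | Homage to Catalonia | 16805
9  | Cat's Eye           | 27350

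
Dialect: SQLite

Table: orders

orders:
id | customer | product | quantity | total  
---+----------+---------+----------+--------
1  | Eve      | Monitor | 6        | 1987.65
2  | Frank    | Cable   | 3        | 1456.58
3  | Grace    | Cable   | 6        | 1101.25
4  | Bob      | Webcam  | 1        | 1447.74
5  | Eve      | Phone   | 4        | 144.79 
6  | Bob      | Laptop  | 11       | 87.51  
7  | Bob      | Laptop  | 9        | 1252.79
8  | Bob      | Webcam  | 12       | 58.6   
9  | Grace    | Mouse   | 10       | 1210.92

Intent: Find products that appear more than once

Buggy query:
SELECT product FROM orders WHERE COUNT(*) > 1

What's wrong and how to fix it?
Bug: WHERE can't reference COUNT(*); aggregates are computed after WHERE

Fix: Group first, then use HAVING for the count condition

Corrected query:
SELECT product FROM orders GROUP BY product HAVING COUNT(*) > 1

Result:
product
-------
Cable  
Laptop 
Webcam 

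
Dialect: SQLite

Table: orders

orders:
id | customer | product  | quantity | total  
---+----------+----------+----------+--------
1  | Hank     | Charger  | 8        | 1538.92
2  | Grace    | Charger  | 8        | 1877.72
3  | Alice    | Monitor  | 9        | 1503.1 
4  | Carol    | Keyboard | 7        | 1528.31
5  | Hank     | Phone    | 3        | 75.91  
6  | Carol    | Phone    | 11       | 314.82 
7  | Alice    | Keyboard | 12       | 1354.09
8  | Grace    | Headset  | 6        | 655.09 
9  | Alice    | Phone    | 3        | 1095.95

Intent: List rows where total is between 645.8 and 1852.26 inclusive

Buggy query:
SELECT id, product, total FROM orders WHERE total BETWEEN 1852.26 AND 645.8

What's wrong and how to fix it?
Bug: BETWEEN expects the lower bound first; with 1852.26 AND 645.8 the range is empty

Fix: Swap the bounds so the smaller value comes first

Corrected query:
SELECT id, product, total FROM orders WHERE total BETWEEN 645.8 AND 1852.26

Result:
id | product  | total  
---+----------+--------
1  | Charger  | 1538.92
3  | Monitor  | 1503.1 
4  | Keyboard | 1528.31
7  | Keyboard | 1354.09
8  | Headset  | 655.09 
9  | Phone    | 1095.95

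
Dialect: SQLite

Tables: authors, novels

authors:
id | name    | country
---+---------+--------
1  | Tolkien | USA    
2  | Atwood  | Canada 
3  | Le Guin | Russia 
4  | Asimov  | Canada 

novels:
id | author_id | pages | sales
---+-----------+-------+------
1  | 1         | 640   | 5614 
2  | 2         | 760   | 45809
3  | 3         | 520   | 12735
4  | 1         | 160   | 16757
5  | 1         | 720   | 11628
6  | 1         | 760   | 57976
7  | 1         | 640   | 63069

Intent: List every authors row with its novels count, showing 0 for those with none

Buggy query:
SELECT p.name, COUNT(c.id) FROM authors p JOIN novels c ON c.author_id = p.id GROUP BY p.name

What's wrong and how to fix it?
Bug: An inner join excludes parents with zero children

Fix: Switch to LEFT JOIN to retain unmatched parent rows

Corrected query:
SELECT p.name, COUNT(c.id) FROM authors p LEFT JOIN novels c ON c.author_id = p.id GROUP BY p.name

Result:
name    | COUNT(c.id)
--------+------------
Asimov  | 0          
Atwood  | 1          
Le Guin | 1          
Tolkien | 5          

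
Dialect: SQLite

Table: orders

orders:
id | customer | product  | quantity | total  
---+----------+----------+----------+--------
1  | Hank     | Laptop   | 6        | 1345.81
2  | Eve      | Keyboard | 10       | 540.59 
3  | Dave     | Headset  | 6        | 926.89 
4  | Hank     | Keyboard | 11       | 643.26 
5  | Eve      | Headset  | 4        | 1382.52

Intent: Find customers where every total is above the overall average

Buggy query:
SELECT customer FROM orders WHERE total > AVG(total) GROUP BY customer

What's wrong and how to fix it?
Bug: AVG() is an aggregate; it can't sit directly in WHERE

Fix: Compute the overall average in a scalar subquery and compare each group's MIN against it in HAVING

Corrected query:
SELECT customer FROM orders GROUP BY customer HAVING MIN(total) > (SELECT AVG(total) FROM orders)

Result:
(no rows)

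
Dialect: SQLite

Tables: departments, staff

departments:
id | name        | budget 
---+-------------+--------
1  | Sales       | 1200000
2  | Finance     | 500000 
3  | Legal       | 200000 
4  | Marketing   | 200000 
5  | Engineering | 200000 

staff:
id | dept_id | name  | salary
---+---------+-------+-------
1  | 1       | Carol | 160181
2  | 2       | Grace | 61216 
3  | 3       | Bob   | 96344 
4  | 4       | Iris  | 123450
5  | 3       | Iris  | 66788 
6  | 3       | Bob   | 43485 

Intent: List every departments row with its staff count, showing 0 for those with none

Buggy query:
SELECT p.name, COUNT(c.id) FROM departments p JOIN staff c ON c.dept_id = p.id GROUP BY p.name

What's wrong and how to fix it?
Bug: An inner join excludes parents with zero children

Fix: Switch to LEFT JOIN to retain unmatched parent rows

Corrected query:
SELECT p.name, COUNT(c.id) FROM departments p LEFT JOIN staff c ON c.dept_id = p.id GROUP BY p.name

Result:
name        | COUNT(c.id)
------------+------------
Engineering | 0          
Finance     | 1          
Legal       | 3          
Marketing   | 1          
Sales       | 1          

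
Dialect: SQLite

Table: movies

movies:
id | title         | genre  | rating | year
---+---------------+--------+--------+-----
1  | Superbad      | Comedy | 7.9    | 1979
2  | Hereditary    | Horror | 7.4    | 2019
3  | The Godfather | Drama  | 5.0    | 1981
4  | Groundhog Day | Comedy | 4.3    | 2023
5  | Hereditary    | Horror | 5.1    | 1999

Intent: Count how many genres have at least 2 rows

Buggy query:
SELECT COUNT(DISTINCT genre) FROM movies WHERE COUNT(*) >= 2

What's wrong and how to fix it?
Bug: COUNT(*) cannot appear in WHERE; the per-group count doesn't exist yet

Fix: Group first with HAVING COUNT(*) >= 2, then COUNT the resulting groups

Corrected query:
SELECT COUNT(*) FROM (SELECT genre FROM movies GROUP BY genre HAVING COUNT(*) >= 2)

Result:
COUNT(*)
--------
2       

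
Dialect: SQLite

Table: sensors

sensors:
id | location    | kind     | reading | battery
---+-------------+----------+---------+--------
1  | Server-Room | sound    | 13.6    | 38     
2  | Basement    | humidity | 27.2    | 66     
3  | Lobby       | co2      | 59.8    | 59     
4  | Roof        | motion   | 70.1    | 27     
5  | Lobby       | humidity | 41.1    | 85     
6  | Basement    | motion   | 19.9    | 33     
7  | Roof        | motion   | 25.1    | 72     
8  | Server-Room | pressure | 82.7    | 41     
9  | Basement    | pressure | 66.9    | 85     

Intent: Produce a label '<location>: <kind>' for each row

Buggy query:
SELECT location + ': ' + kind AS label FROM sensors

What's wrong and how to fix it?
Bug: SQLite uses || for string concatenation; + coerces text to numbers (yielding 0)

Fix: Use the || operator for string concatenation

Corrected query:
SELECT location || ': ' || kind AS label FROM sensors

Result:
label                
---------------------
Server-Room: sound   
Basement: humidity   
Lobby: co2           
Roof: motion         
Lobby: humidity      
Basement: motion     
Roof: motion         
Server-Room: pressure
Basement: pressure   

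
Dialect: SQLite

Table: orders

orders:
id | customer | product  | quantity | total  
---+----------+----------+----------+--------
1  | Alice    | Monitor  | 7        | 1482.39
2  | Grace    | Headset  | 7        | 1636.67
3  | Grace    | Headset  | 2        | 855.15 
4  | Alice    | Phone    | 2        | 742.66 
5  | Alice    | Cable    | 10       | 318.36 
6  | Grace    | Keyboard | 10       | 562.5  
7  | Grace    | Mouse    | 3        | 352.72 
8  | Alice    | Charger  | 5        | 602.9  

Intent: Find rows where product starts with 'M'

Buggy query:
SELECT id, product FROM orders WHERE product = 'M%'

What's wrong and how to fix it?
Bug: '=' compares the literal string including the % character; pattern matching needs LIKE

Fix: Use LIKE for wildcard pattern matching

Corrected query:
SELECT id, product FROM orders WHERE product LIKE 'M%'

Result:
id | product
---+--------
1  | Monitor
7  | Mouse  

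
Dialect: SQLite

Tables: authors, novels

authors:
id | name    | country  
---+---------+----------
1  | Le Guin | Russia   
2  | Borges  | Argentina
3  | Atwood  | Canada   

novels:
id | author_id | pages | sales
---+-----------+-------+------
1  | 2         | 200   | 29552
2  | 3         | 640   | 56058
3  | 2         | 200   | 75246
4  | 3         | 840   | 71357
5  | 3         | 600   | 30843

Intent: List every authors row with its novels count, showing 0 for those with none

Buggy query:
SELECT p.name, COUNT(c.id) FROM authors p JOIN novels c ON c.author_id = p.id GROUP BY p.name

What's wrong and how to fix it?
Bug: An inner join excludes parents with zero children

Fix: Switch to LEFT JOIN to retain unmatched parent rows

Corrected query:
SELECT p.name, COUNT(c.id) FROM authors p LEFT JOIN novels c ON c.author_id = p.id GROUP BY p.name

Result:
name    | COUNT(c.id)
--------+------------
Atwood  | 3          
Borges  | 2          
Le Guin | 0          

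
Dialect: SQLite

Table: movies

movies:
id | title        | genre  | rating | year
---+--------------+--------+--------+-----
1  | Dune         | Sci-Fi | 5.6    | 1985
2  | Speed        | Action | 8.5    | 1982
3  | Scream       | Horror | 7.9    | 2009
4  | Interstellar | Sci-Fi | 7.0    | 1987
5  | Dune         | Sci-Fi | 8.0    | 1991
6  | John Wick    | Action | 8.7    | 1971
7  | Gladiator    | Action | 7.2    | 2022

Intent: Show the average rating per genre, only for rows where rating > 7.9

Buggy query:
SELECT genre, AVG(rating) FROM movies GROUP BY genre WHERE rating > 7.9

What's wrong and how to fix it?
Bug: Row-level WHERE must come before GROUP BY in the clause order

Fix: Move the WHERE clause before GROUP BY

Corrected query:
SELECT genre, AVG(rating) FROM movies WHERE rating > 7.9 GROUP BY genre

Result:
genre  | AVG(rating)
-------+------------
Action | 8.6        
Sci-Fi | 8          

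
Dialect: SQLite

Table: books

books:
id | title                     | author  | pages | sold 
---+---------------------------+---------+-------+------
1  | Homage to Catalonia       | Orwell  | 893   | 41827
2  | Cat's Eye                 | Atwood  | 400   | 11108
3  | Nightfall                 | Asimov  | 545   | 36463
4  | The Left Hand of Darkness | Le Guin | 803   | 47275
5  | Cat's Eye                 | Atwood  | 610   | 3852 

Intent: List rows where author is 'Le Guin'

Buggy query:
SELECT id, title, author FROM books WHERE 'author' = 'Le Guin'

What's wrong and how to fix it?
Bug: 'author' in single quotes is a string literal, not the column; the comparison is literal-vs-literal and never true

Fix: Remove the quotes around the column name (or use double quotes for an identifier)

Corrected query:
SELECT id, title, author FROM books WHERE author = 'Le Guin'

Result:
id | title                     | author 
---+---------------------------+--------
4  | The Left Hand of Darkness | Le Guin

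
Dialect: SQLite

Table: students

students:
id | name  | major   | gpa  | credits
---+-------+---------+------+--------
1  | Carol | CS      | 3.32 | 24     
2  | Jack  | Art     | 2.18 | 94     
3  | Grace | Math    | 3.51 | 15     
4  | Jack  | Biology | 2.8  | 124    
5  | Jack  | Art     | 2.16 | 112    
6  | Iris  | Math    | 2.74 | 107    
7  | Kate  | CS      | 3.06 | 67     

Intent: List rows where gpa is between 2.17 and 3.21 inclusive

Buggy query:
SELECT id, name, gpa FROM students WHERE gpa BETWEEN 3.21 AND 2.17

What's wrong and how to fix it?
Bug: BETWEEN expects the lower bound first; with 3.21 AND 2.17 the range is empty

Fix: Swap the bounds so the smaller value comes first

Corrected query:
SELECT id, name, gpa FROM students WHERE gpa BETWEEN 2.17 AND 3.21

Result:
id | name | gpa 
---+------+-----
2  | Jack | 2.18
4  | Jack | 2.8 
6  | Iris | 2.74
7  | Kate | 3.06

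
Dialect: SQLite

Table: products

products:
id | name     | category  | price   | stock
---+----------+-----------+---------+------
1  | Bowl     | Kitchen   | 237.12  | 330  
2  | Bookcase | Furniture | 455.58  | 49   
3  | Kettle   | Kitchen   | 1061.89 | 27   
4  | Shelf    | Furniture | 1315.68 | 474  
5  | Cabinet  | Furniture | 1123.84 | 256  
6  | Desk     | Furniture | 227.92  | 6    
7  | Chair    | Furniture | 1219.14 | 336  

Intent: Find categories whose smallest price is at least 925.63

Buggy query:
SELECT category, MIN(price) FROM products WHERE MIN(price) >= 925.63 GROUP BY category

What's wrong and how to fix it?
Bug: MIN() in WHERE is a misuse of aggregate

Fix: Use HAVING for the per-group MIN condition

Corrected query:
SELECT category, MIN(price) FROM products GROUP BY category HAVING MIN(price) >= 925.63

Result:
(no rows)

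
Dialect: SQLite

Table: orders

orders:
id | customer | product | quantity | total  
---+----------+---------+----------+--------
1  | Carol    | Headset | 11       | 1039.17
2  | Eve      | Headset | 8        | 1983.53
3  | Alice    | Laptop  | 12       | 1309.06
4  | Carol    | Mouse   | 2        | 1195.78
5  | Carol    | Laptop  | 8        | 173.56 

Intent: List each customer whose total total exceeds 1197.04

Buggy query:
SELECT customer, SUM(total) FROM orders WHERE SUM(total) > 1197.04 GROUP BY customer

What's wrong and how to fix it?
Bug: WHERE runs before GROUP BY, so aggregates aren't available there

Fix: Use HAVING (which filters groups after aggregation) instead of WHERE

Corrected query:
SELECT customer, SUM(total) FROM orders GROUP BY customer HAVING SUM(total) > 1197.04

Result:
customer | SUM(total)
---------+-----------
Alice    | 1309.06   
Carol    | 2408.51   
Eve      | 1983.53   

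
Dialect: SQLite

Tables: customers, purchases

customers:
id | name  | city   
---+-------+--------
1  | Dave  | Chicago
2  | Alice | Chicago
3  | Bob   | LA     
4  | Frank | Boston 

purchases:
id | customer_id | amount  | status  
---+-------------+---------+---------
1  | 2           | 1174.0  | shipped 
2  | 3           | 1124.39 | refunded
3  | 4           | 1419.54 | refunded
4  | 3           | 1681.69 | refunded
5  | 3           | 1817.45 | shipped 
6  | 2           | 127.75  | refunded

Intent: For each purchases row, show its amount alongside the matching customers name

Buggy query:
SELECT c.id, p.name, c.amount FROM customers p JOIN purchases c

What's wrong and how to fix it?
Bug: JOIN with no ON clause produces a cartesian product; every purchases row pairs with every customers row

Fix: Add ON c.customer_id = p.id to the JOIN

Corrected query:
SELECT c.id, p.name, c.amount FROM customers p JOIN purchases c ON c.customer_id = p.id

Result:
id | name  | amount 
---+-------+--------
1  | Alice | 1174   
2  | Bob   | 1124.39
3  | Frank | 1419.54
4  | Bob   | 1681.69
5  | Bob   | 1817.45
6  | Alice | 127.75 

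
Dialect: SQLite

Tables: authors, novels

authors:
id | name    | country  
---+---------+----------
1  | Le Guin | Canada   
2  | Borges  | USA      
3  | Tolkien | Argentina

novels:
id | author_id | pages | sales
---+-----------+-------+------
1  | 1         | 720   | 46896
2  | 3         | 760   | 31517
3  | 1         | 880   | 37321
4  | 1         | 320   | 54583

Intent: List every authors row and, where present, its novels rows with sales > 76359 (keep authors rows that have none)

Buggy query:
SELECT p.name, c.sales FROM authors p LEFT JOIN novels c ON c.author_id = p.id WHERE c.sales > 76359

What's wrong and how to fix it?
Bug: A WHERE condition on the right-hand table after LEFT JOIN drops unmatched parents

Fix: Put 'c.sales > 76359' in the JOIN's ON clause instead of WHERE

Corrected query:
SELECT p.name, c.sales FROM authors p LEFT JOIN novels c ON c.author_id = p.id AND c.sales > 76359

Result:
name    | sales
--------+------
Le Guin | NULL 
Borges  | NULL 
Tolkien | NULL 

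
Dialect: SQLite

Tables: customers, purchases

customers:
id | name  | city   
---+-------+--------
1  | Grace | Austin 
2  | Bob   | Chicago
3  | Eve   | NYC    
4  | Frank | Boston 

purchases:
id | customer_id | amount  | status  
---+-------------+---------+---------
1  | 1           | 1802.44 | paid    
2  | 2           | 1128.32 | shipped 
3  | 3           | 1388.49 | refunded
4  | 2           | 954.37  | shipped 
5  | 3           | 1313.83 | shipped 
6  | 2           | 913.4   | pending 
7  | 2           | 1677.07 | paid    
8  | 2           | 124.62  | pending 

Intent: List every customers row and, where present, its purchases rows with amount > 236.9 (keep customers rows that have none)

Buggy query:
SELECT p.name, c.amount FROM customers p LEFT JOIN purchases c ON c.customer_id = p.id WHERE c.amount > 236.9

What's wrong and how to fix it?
Bug: A WHERE condition on the right-hand table after LEFT JOIN drops unmatched parents

Fix: Put 'c.amount > 236.9' in the JOIN's ON clause instead of WHERE

Corrected query:
SELECT p.name, c.amount FROM customers p LEFT JOIN purchases c ON c.customer_id = p.id AND c.amount > 236.9

Result:
name  | amount 
------+--------
Grace | 1802.44
Bob   | 913.4  
Bob   | 954.37 
Bob   | 1128.32
Bob   | 1677.07
Eve   | 1313.83
Eve   | 1388.49
Frank | NULL   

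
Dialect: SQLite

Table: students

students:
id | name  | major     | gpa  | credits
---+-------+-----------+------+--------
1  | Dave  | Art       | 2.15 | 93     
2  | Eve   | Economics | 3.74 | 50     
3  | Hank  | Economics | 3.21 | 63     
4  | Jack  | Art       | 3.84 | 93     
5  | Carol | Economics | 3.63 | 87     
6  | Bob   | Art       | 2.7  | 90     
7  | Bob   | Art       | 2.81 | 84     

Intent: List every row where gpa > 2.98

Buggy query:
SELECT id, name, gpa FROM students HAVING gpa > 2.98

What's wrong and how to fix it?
Bug: This is a non-aggregate query (no GROUP BY, no aggregates), so in SQLite the HAVING clause is invalid here; a row-level condition belongs in WHERE

Fix: Replace HAVING with WHERE since the condition applies to individual rows

Corrected query:
SELECT id, name, gpa FROM students WHERE gpa > 2.98

Result:
id | name  | gpa 
---+-------+-----
2  | Eve   | 3.74
3  | Hank  | 3.21
4  | Jack  | 3.84
5  | Carol | 3.63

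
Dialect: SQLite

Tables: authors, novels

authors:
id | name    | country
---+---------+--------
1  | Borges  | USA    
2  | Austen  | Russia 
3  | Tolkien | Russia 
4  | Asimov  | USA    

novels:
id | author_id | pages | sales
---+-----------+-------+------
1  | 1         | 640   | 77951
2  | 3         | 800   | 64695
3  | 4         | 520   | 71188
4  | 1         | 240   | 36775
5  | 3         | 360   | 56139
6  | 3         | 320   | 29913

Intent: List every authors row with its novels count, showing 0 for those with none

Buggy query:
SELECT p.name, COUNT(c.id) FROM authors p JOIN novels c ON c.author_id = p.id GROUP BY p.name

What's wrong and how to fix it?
Bug: INNER JOIN drops authors rows that have no matching novels rows

Fix: Use LEFT JOIN so parents without children still appear (COUNT(c.id) gives 0)

Corrected query:
SELECT p.name, COUNT(c.id) FROM authors p LEFT JOIN novels c ON c.author_id = p.id GROUP BY p.name

Result:
name    | COUNT(c.id)
--------+------------
Asimov  | 1          
Austen  | 0          
Borges  | 2          
Tolkien | 3          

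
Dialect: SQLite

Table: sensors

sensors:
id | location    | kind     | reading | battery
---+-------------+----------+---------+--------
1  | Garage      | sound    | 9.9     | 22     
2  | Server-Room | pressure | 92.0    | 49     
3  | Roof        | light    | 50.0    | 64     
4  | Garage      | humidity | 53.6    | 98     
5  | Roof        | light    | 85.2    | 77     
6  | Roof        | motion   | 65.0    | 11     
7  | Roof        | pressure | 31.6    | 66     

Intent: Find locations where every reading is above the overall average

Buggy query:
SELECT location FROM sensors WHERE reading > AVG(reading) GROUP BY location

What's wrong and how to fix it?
Bug: WHERE evaluates per row before aggregation, so AVG() is unavailable

Fix: Use a subquery for AVG and a HAVING MIN(...) filter so the condition holds for every row in the group

Corrected query:
SELECT location FROM sensors GROUP BY location HAVING MIN(reading) > (SELECT AVG(reading) FROM sensors)

Result:
location   
-----------
Server-Room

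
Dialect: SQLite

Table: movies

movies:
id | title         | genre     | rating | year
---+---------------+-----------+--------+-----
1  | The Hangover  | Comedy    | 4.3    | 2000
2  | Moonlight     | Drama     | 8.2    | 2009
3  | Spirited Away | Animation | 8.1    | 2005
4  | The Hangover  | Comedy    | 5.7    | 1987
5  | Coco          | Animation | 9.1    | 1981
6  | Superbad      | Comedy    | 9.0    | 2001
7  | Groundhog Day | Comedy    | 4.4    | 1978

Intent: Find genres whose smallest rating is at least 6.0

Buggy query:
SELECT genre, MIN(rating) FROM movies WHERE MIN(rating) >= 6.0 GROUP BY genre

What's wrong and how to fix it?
Bug: MIN() in WHERE is a misuse of aggregate

Fix: Use HAVING for the per-group MIN condition

Corrected query:
SELECT genre, MIN(rating) FROM movies GROUP BY genre HAVING MIN(rating) >= 6.0

Result:
genre     | MIN(rating)
----------+------------
Animation | 8.1        
Drama     | 8.2        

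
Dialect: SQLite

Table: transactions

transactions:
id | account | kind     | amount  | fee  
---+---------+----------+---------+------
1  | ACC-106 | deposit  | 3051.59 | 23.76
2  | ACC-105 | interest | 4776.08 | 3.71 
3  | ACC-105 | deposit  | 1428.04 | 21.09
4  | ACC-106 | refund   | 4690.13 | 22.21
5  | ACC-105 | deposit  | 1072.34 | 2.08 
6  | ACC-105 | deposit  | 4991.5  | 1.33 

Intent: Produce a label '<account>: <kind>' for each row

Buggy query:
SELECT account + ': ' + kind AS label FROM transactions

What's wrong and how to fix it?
Bug: '+' is numeric addition; on text columns SQLite converts them to 0 instead of concatenating

Fix: Use the || operator for string concatenation

Corrected query:
SELECT account || ': ' || kind AS label FROM transactions

Result:
label            
-----------------
ACC-106: deposit 
ACC-105: interest
ACC-105: deposit 
ACC-106: refund  
ACC-105: deposit 
ACC-105: deposit 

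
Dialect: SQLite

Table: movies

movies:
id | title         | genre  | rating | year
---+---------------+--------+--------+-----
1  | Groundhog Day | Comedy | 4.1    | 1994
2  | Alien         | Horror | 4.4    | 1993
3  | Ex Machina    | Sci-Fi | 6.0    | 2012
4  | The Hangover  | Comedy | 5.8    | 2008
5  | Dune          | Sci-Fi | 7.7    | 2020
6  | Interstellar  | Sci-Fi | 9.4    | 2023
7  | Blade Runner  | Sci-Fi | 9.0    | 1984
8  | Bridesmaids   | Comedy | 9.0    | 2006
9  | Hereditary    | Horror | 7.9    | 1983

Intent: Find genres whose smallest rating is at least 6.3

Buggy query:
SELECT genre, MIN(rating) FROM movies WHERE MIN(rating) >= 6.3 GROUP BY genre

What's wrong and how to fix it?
Bug: Aggregates like MIN are computed per group after WHERE runs

Fix: Use HAVING for the per-group MIN condition

Corrected query:
SELECT genre, MIN(rating) FROM movies GROUP BY genre HAVING MIN(rating) >= 6.3

Result:
(no rows)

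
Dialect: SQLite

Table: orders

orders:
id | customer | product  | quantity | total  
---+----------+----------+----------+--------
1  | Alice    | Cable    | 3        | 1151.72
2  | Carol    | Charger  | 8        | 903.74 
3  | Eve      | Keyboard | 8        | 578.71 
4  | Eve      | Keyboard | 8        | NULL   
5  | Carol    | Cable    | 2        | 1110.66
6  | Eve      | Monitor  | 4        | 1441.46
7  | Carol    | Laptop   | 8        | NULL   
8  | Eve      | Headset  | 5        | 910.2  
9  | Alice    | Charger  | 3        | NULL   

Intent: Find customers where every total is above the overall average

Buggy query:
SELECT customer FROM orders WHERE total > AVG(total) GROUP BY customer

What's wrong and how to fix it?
Bug: AVG() is an aggregate; it can't sit directly in WHERE

Fix: Compute the overall average in a scalar subquery and compare each group's MIN against it in HAVING

Corrected query:
SELECT customer FROM orders GROUP BY customer HAVING MIN(total) > (SELECT AVG(total) FROM orders)

Result:
customer
--------
Alice   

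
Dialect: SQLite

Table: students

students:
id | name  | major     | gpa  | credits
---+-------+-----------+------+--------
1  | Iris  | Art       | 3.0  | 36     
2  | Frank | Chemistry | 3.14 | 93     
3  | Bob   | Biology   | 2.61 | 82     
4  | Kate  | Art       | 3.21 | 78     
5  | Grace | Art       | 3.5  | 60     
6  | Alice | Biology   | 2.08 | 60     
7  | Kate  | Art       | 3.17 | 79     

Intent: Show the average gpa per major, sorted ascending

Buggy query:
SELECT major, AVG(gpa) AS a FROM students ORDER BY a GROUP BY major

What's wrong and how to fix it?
Bug: ORDER BY appears before GROUP BY; SQL clause order requires GROUP BY first

Fix: Reorder: SELECT … FROM … GROUP BY … ORDER BY …

Corrected query:
SELECT major, AVG(gpa) AS a FROM students GROUP BY major ORDER BY a

Result:
major     | a    
----------+------
Biology   | 2.345
Chemistry | 3.14 
Art       | 3.22 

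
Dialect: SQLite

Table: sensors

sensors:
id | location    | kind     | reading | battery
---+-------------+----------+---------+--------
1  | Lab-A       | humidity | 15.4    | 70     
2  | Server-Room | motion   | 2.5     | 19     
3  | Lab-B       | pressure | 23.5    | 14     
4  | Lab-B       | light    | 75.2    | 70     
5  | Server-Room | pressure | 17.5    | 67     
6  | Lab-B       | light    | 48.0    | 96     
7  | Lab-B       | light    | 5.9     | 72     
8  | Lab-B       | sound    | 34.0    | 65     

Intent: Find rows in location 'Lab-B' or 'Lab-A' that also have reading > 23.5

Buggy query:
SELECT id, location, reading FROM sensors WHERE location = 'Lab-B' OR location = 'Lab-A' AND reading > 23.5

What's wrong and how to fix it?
Bug: AND binds tighter than OR, so this parses as location = 'Lab-B' OR (location = 'Lab-A' AND reading > 23.5)

Fix: Group the OR with parentheses (or use IN), then AND the threshold

Corrected query:
SELECT id, location, reading FROM sensors WHERE (location = 'Lab-B' OR location = 'Lab-A') AND reading > 23.5

Result:
id | location | reading
---+----------+--------
4  | Lab-B    | 75.2   
6  | Lab-B    | 48     
8  | Lab-B    | 34     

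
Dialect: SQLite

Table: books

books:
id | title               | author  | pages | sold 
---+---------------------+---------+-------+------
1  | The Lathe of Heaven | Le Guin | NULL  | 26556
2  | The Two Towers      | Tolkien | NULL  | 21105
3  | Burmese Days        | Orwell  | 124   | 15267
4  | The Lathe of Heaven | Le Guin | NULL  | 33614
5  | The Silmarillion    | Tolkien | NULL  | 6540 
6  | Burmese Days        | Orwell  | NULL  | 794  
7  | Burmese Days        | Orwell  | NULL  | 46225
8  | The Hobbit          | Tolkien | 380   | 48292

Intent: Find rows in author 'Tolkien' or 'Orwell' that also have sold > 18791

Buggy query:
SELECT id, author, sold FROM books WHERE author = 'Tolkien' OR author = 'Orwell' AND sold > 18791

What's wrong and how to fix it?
Bug: AND binds tighter than OR, so this parses as author = 'Tolkien' OR (author = 'Orwell' AND sold > 18791)

Fix: Add parentheses around the OR so the AND applies to both alternatives

Corrected query:
SELECT id, author, sold FROM books WHERE (author = 'Tolkien' OR author = 'Orwell') AND sold > 18791

Result:
id | author  | sold 
---+---------+------
2  | Tolkien | 21105
7  | Orwell  | 46225
8  | Tolkien | 48292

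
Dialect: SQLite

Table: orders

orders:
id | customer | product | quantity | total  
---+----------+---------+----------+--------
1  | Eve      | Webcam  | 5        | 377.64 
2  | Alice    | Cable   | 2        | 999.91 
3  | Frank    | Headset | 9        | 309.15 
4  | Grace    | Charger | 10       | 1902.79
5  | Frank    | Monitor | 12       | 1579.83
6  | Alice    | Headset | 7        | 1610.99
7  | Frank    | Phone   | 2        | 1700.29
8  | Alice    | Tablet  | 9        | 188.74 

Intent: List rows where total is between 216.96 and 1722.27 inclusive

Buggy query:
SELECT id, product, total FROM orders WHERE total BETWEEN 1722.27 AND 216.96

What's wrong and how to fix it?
Bug: The bounds are reversed; BETWEEN a AND b requires a <= b to match anything

Fix: Swap the bounds so the smaller value comes first

Corrected query:
SELECT id, product, total FROM orders WHERE total BETWEEN 216.96 AND 1722.27

Result:
id | product | total  
---+---------+--------
1  | Webcam  | 377.64 
2  | Cable   | 999.91 
3  | Headset | 309.15 
5  | Monitor | 1579.83
6  | Headset | 1610.99
7  | Phone   | 1700.29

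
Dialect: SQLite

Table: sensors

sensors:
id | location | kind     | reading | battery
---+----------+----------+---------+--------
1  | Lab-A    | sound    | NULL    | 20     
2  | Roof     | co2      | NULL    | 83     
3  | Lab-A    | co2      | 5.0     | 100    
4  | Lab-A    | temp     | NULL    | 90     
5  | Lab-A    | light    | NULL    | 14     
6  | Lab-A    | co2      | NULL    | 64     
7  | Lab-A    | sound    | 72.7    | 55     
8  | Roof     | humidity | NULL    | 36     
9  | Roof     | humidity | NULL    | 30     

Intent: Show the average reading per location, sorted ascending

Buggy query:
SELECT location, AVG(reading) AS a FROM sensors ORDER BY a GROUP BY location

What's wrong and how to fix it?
Bug: ORDER BY appears before GROUP BY; SQL clause order requires GROUP BY first

Fix: Reorder: SELECT … FROM … GROUP BY … ORDER BY …

Corrected query:
SELECT location, AVG(reading) AS a FROM sensors GROUP BY location ORDER BY a

Result:
location | a    
---------+------
Roof     | NULL 
Lab-A    | 38.85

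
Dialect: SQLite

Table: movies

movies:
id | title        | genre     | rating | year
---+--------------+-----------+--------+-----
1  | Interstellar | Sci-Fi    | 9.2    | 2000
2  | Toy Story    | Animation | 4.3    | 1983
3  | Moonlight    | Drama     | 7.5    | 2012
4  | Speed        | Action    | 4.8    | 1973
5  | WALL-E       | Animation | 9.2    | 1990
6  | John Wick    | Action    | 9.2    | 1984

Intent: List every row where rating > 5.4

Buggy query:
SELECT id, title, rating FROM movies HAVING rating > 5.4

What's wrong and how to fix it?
Bug: This is a non-aggregate query (no GROUP BY, no aggregates), so in SQLite the HAVING clause is invalid here; a row-level condition belongs in WHERE

Fix: Use WHERE for row-level filtering

Corrected query:
SELECT id, title, rating FROM movies WHERE rating > 5.4

Result:
id | title        | rating
---+--------------+-------
1  | Interstellar | 9.2   
3  | Moonlight    | 7.5   
5  | WALL-E       | 9.2   
6  | John Wick    | 9.2   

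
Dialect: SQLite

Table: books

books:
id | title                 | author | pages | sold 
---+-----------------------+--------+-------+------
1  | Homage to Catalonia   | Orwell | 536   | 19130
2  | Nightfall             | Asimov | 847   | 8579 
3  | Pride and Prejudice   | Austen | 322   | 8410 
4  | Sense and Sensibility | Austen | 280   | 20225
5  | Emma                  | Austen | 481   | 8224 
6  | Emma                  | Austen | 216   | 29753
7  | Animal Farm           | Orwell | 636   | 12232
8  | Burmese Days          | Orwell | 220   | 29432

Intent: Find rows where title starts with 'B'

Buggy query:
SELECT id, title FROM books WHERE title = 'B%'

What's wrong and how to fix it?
Bug: Wildcards only work with LIKE; '=' treats '%' as a literal character

Fix: Use LIKE for wildcard pattern matching

Corrected query:
SELECT id, title FROM books WHERE title LIKE 'B%'

Result:
id | title       
---+-------------
8  | Burmese Days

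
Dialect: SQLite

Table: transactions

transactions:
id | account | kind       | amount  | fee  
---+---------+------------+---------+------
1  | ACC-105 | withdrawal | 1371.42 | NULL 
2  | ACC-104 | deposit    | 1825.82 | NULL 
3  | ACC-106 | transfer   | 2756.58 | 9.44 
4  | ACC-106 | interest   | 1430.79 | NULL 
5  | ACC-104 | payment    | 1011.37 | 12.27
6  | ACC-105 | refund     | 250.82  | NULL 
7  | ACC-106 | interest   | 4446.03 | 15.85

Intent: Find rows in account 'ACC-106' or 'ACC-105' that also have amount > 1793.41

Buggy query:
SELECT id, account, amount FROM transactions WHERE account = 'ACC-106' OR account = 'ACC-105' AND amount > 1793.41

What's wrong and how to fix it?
Bug: AND binds tighter than OR, so this parses as account = 'ACC-106' OR (account = 'ACC-105' AND amount > 1793.41)

Fix: Group the OR with parentheses (or use IN), then AND the threshold

Corrected query:
SELECT id, account, amount FROM transactions WHERE (account = 'ACC-106' OR account = 'ACC-105') AND amount > 1793.41

Result:
id | account | amount 
---+---------+--------
3  | ACC-106 | 2756.58
7  | ACC-106 | 4446.03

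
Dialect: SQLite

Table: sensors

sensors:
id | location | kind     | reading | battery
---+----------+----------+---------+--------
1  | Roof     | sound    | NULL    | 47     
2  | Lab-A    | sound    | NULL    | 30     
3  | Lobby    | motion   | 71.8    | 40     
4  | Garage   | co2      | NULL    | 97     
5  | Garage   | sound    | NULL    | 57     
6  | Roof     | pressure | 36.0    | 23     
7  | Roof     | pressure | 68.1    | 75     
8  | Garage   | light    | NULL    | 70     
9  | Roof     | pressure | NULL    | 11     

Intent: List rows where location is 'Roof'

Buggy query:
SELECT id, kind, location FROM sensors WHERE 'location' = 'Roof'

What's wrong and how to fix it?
Bug: Single quotes denote string literals in SQL; the column name is being compared as a constant string

Fix: Reference the column as location without single quotes

Corrected query:
SELECT id, kind, location FROM sensors WHERE location = 'Roof'

Result:
id | kind     | location
---+----------+---------
1  | sound    | Roof    
6  | pressure | Roof    
7  | pressure | Roof    
9  | pressure | Roof    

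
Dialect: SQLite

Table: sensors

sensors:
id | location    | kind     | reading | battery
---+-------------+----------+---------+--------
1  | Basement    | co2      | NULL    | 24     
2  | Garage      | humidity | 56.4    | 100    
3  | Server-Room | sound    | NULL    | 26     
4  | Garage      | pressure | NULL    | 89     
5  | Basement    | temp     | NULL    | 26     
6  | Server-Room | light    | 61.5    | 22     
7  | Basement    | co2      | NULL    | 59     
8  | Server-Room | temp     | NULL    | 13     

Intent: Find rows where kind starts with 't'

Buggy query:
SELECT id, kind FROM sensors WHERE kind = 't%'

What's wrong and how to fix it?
Bug: '=' compares the literal string including the % character; pattern matching needs LIKE

Fix: Use LIKE for wildcard pattern matching

Corrected query:
SELECT id, kind FROM sensors WHERE kind LIKE 't%'

Result:
id | kind
---+-----
5  | temp
8  | temp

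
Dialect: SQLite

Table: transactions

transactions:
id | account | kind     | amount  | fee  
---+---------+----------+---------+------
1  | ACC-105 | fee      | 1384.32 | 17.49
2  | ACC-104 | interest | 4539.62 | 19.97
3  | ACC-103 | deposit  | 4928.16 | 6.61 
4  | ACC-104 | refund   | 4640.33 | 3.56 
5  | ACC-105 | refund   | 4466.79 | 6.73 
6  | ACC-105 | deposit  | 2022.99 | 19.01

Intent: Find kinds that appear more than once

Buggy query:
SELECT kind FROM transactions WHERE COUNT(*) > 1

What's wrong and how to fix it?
Bug: WHERE can't reference COUNT(*); aggregates are computed after WHERE

Fix: GROUP BY kind, then filter groups with HAVING COUNT(*) > 1

Corrected query:
SELECT kind FROM transactions GROUP BY kind HAVING COUNT(*) > 1

Result:
kind   
-------
deposit
refund 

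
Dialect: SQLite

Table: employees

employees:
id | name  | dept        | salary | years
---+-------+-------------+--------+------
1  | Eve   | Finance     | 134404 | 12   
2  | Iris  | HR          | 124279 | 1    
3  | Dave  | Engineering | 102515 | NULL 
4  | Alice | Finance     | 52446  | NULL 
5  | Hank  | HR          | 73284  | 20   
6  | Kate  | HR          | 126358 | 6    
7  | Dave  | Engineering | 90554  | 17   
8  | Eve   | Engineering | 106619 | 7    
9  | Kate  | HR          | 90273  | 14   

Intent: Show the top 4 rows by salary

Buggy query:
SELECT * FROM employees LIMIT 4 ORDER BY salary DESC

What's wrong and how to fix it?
Bug: ORDER BY cannot follow LIMIT; LIMIT is the final clause

Fix: Sort with ORDER BY, then apply LIMIT

Corrected query:
SELECT * FROM employees ORDER BY salary DESC LIMIT 4

Result:
id | name | dept        | salary | years
---+------+-------------+--------+------
1  | Eve  | Finance     | 134404 | 12   
6  | Kate | HR          | 126358 | 6    
2  | Iris | HR          | 124279 | 1    
8  | Eve  | Engineering | 106619 | 7    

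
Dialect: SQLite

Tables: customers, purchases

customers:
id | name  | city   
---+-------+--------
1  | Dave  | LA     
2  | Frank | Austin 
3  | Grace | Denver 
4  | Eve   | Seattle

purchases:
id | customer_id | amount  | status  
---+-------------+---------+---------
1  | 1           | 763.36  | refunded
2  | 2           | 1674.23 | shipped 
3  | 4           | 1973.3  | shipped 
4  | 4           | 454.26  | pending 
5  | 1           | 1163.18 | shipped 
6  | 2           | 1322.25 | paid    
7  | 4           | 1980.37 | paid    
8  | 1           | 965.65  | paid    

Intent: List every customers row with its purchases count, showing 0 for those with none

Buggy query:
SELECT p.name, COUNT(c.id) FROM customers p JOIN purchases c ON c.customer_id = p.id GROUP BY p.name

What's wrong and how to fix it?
Bug: An inner join excludes parents with zero children

Fix: Use LEFT JOIN so parents without children still appear (COUNT(c.id) gives 0)

Corrected query:
SELECT p.name, COUNT(c.id) FROM customers p LEFT JOIN purchases c ON c.customer_id = p.id GROUP BY p.name

Result:
name  | COUNT(c.id)
------+------------
Dave  | 3          
Eve   | 3          
Frank | 2          
Grace | 0          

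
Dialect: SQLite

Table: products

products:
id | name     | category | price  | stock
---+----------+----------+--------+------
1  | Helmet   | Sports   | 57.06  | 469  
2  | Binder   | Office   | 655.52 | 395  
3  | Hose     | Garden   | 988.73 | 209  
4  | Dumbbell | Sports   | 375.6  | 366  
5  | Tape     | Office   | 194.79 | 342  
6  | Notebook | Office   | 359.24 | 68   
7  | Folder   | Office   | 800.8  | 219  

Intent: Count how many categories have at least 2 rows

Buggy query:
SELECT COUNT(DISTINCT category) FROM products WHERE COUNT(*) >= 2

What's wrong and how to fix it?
Bug: COUNT(*) cannot appear in WHERE; the per-group count doesn't exist yet

Fix: Group first with HAVING COUNT(*) >= 2, then COUNT the resulting groups

Corrected query:
SELECT COUNT(*) FROM (SELECT category FROM products GROUP BY category HAVING COUNT(*) >= 2)

Result:
COUNT(*)
--------
2       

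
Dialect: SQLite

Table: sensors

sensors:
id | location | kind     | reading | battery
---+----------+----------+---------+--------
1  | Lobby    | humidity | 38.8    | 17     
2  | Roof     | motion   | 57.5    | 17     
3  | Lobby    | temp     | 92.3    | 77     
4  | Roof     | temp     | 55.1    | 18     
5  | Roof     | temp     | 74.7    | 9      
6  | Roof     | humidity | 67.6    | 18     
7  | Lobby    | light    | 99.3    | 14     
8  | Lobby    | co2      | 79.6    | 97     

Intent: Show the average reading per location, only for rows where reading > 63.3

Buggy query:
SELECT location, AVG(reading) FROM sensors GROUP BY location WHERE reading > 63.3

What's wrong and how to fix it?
Bug: Row-level WHERE must come before GROUP BY in the clause order

Fix: Place WHERE between FROM and GROUP BY

Corrected query:
SELECT location, AVG(reading) FROM sensors WHERE reading > 63.3 GROUP BY location

Result:
location | AVG(reading)
---------+-------------
Lobby    | 90.4        
Roof     | 71.15       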